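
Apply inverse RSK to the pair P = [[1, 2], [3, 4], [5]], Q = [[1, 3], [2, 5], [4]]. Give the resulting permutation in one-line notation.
5 3 4 1 2

Reverse RSK: for i = n, n-1, ..., 1, locate i in Q, remove the corresponding corner cell from P, and reverse-bump its entry up through P; the value ejected from row 1 is w(i).

So w = 5 3 4 1 2.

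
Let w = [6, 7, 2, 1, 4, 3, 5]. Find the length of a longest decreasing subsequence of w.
3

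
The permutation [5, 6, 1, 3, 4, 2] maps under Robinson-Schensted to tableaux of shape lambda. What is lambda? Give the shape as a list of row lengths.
[3, 2, 1]

RSK row insertion gives P = [[1, 2, 4], [3, 6], [5]], which has shape [3, 2, 1].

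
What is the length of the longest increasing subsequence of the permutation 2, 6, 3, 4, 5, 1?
4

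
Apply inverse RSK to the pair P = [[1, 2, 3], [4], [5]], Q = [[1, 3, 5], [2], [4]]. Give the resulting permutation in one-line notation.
5 1 4 2 3

Reverse RSK: for i = n, n-1, ..., 1, locate i in Q, remove the corresponding corner cell from P, and reverse-bump its entry up through P; the value ejected from row 1 is w(i).

So w = 5 1 4 2 3.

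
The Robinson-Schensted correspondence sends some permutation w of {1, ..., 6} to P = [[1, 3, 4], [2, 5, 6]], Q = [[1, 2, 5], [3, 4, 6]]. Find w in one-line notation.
2 5 1 3 6 4

Reverse RSK: for i = n, n-1, ..., 1, locate i in Q, remove the corresponding corner cell from P, and reverse-bump its entry up through P; the value ejected from row 1 is w(i).

So w = 2 5 1 3 6 4.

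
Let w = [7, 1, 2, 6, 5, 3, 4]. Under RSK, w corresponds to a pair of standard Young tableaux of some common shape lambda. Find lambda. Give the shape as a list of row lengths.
Row-insert each entry into an empty tableau.

After inserting 7: P = [[7]].
After inserting 1: P = [[1], [7]].
After inserting 2: P = [[1, 2], [7]].
After inserting 6: P = [[1, 2, 6], [7]].
After inserting 5: P = [[1, 2, 5], [6], [7]].
After inserting 3: P = [[1, 2, 3], [5], [6], [7]].
After inserting 4: P = [[1, 2, 3, 4], [5], [6], [7]].

The final insertion tableau P = [[1, 2, 3, 4], [5], [6], [7]] has shape [4, 1, 1, 1].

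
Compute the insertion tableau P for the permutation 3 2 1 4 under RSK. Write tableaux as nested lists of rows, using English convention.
After inserting 3: P = [[3]].
After inserting 2: P = [[2], [3]].
After inserting 1: P = [[1], [2], [3]].
After inserting 4: P = [[1, 4], [2], [3]].

So P = [[1, 4], [2], [3]].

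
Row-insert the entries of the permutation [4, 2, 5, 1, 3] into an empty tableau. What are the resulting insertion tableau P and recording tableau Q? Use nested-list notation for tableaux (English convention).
P = [[1, 3], [2, 5], [4]], Q = [[1, 3], [2, 5], [4]]

Insert each entry of the permutation into P by Schensted row insertion, recording in Q the position of each new cell.

Insert 4: appended to row 1. P = [[4]].
Insert 2: 2 bumps 4 from row 1; 4 starts row 2. P = [[2], [4]].
Insert 5: appended to row 1. P = [[2, 5], [4]].
Insert 1: 1 bumps 2 from row 1; 2 bumps 4 from row 2; 4 starts row 3. P = [[1, 5], [2], [4]].
Insert 3: 3 bumps 5 from row 1; 5 appends to row 2. P = [[1, 3], [2, 5], [4]].

So P = [[1, 3], [2, 5], [4]], Q = [[1, 3], [2, 5], [4]].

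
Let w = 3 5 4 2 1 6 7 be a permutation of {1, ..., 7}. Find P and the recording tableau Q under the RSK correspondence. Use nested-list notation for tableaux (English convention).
P = [[1, 4, 6, 7], [2], [3], [5]], Q = [[1, 2, 6, 7], [3], [4], [5]]

Insert each entry of the permutation into P by Schensted row insertion, recording in Q the position of each new cell.

Insert 3: appended to row 1. P = [[3]], Q = [[1]].
Insert 5: appended to row 1. P = [[3, 5]], Q = [[1, 2]].
Insert 4: 4 bumps 5 from row 1; 5 starts row 2. P = [[3, 4], [5]], Q = [[1, 2], [3]].
Insert 2: 2 bumps 3 from row 1; 3 bumps 5 from row 2; 5 starts row 3. P = [[2, 4], [3], [5]], Q = [[1, 2], [3], [4]].
Insert 1: 1 bumps 2 from row 1; 2 bumps 3 from row 2; 3 bumps 5 from row 3; 5 starts row 4. P = [[1, 4], [2], [3], [5]], Q = [[1, 2], [3], [4], [5]].
Insert 6: appended to row 1. P = [[1, 4, 6], [2], [3], [5]], Q = [[1, 2, 6], [3], [4], [5]].
Insert 7: appended to row 1. P = [[1, 4, 6, 7], [2], [3], [5]], Q = [[1, 2, 6, 7], [3], [4], [5]].

So P = [[1, 4, 6, 7], [2], [3], [5]], Q = [[1, 2, 6, 7], [3], [4], [5]].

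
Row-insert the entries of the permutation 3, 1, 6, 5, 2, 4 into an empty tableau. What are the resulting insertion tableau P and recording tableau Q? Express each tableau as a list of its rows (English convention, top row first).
P = [[1, 2, 4], [3, 5], [6]], Q = [[1, 3, 6], [2, 4], [5]]

Insert each entry of the permutation into P by Schensted row insertion, recording in Q the position of each new cell.

Insert 3: appended to row 1. P = [[3]].
Insert 1: 1 bumps 3 from row 1; 3 starts row 2. P = [[1], [3]].
Insert 6: appended to row 1. P = [[1, 6], [3]].
Insert 5: 5 bumps 6 from row 1; 6 appends to row 2. P = [[1, 5], [3, 6]].
Insert 2: 2 bumps 5 from row 1; 5 bumps 6 from row 2; 6 starts row 3. P = [[1, 2], [3, 5], [6]].
Insert 4: appended to row 1. P = [[1, 2, 4], [3, 5], [6]].

So P = [[1, 2, 4], [3, 5], [6]], Q = [[1, 3, 6], [2, 4], [5]].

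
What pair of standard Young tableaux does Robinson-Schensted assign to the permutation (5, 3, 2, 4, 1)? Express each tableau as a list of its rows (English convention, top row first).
P = [[1, 4], [2], [3], [5]], Q = [[1, 4], [2], [3], [5]]

Insert each entry of the permutation into P by Schensted row insertion, recording in Q the position of each new cell.

Insert 5: appended to row 1. P = [[5]].
Insert 3: 3 bumps 5 from row 1; 5 starts row 2. P = [[3], [5]].
Insert 2: 2 bumps 3 from row 1; 3 bumps 5 from row 2; 5 starts row 3. P = [[2], [3], [5]].
Insert 4: appended to row 1. P = [[2, 4], [3], [5]].
Insert 1: 1 bumps 2 from row 1; 2 bumps 3 from row 2; 3 bumps 5 from row 3; 5 starts row 4. P = [[1, 4], [2], [3], [5]].

So P = [[1, 4], [2], [3], [5]], Q = [[1, 4], [2], [3], [5]].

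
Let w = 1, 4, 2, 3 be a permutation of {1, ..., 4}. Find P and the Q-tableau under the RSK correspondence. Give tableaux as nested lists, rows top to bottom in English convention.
P = [[1, 2, 3], [4]], Q = [[1, 2, 4], [3]]

Insert each entry of the permutation into P by Schensted row insertion, recording in Q the position of each new cell.

Insert 1: appended to row 1. P = [[1]].
Insert 4: appended to row 1. P = [[1, 4]].
Insert 2: 2 bumps 4 from row 1; 4 starts row 2. P = [[1, 2], [4]].
Insert 3: appended to row 1. P = [[1, 2, 3], [4]].

So P = [[1, 2, 3], [4]], Q = [[1, 2, 4], [3]].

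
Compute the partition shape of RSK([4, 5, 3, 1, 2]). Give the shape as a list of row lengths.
RSK row insertion gives P = [[1, 2], [3, 5], [4]], which has shape [2, 2, 1].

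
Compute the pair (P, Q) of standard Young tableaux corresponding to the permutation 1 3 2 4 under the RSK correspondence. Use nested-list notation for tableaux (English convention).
P = [[1, 2, 4], [3]], Q = [[1, 2, 4], [3]]

Insert each entry of the permutation into P by Schensted row insertion, recording in Q the position of each new cell.

Insert 1: appended to row 1. P = [[1]], Q = [[1]].
Insert 3: appended to row 1. P = [[1, 3]], Q = [[1, 2]].
Insert 2: 2 bumps 3 from row 1; 3 starts row 2. P = [[1, 2], [3]], Q = [[1, 2], [3]].
Insert 4: appended to row 1. P = [[1, 2, 4], [3]], Q = [[1, 2, 4], [3]].

So P = [[1, 2, 4], [3]], Q = [[1, 2, 4], [3]].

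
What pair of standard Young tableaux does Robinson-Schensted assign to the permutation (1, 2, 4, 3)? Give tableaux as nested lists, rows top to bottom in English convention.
Insert each entry of the permutation into P by Schensted row insertion, recording in Q the position of each new cell.

Insert 1: appended to row 1. P = [[1]], Q = [[1]].
Insert 2: appended to row 1. P = [[1, 2]], Q = [[1, 2]].
Insert 4: appended to row 1. P = [[1, 2, 4]], Q = [[1, 2, 3]].
Insert 3: 3 bumps 4 from row 1; 4 starts row 2. P = [[1, 2, 3], [4]], Q = [[1, 2, 3], [4]].

So P = [[1, 2, 3], [4]], Q = [[1, 2, 3], [4]].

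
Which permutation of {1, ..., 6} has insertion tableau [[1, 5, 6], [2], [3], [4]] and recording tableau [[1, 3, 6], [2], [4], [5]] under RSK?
Reverse RSK: for i = n, n-1, ..., 1, locate i in Q, remove the corresponding corner cell from P, and reverse-bump its entry up through P; the value ejected from row 1 is w(i).

So w = 4 3 5 2 1 6.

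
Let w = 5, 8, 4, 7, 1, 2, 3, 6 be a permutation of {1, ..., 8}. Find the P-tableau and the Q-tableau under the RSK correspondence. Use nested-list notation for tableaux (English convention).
Insert each entry of the permutation into P by Schensted row insertion, recording in Q the position of each new cell.

After inserting 5: P = [[5]].
After inserting 8: P = [[5, 8]].
After inserting 4: P = [[4, 8], [5]].
After inserting 7: P = [[4, 7], [5, 8]].
After inserting 1: P = [[1, 7], [4, 8], [5]].
After inserting 2: P = [[1, 2], [4, 7], [5, 8]].
After inserting 3: P = [[1, 2, 3], [4, 7], [5, 8]].
After inserting 6: P = [[1, 2, 3, 6], [4, 7], [5, 8]].

So P = [[1, 2, 3, 6], [4, 7], [5, 8]], Q = [[1, 2, 7, 8], [3, 4], [5, 6]].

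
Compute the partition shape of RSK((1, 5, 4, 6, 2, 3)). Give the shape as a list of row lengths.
[3, 2, 1]

Row-insert each entry into an empty tableau.

After inserting 1: P = [[1]].
After inserting 5: P = [[1, 5]].
After inserting 4: P = [[1, 4], [5]].
After inserting 6: P = [[1, 4, 6], [5]].
After inserting 2: P = [[1, 2, 6], [4], [5]].
After inserting 3: P = [[1, 2, 3], [4, 6], [5]].

The final insertion tableau P = [[1, 2, 3], [4, 6], [5]] has shape [3, 2, 1].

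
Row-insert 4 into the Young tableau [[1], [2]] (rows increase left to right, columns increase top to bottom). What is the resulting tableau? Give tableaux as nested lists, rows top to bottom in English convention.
4 is larger than every entry of row 1, so it is appended to row 1. The new tableau is [[1, 4], [2]].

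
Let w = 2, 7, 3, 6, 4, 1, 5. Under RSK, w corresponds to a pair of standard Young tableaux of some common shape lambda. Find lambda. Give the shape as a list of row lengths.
Row-insert each entry into an empty tableau.

After inserting 2: P = [[2]].
After inserting 7: P = [[2, 7]].
After inserting 3: P = [[2, 3], [7]].
After inserting 6: P = [[2, 3, 6], [7]].
After inserting 4: P = [[2, 3, 4], [6], [7]].
After inserting 1: P = [[1, 3, 4], [2], [6], [7]].
After inserting 5: P = [[1, 3, 4, 5], [2], [6], [7]].

The final insertion tableau P = [[1, 3, 4, 5], [2], [6], [7]] has shape [4, 1, 1, 1].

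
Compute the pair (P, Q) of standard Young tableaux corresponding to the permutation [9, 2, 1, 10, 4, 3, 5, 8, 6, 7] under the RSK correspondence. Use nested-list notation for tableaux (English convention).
Insert each entry of the permutation into P by Schensted row insertion, recording in Q the position of each new cell.

Insert 9: appended to row 1. P = [[9]].
Insert 2: 2 bumps 9 from row 1; 9 starts row 2. P = [[2], [9]].
Insert 1: 1 bumps 2 from row 1; 2 bumps 9 from row 2; 9 starts row 3. P = [[1], [2], [9]].
Insert 10: appended to row 1. P = [[1, 10], [2], [9]].
Insert 4: 4 bumps 10 from row 1; 10 appends to row 2. P = [[1, 4], [2, 10], [9]].
Insert 3: 3 bumps 4 from row 1; 4 bumps 10 from row 2; 10 appends to row 3. P = [[1, 3], [2, 4], [9, 10]].
Insert 5: appended to row 1. P = [[1, 3, 5], [2, 4], [9, 10]].
Insert 8: appended to row 1. P = [[1, 3, 5, 8], [2, 4], [9, 10]].
Insert 6: 6 bumps 8 from row 1; 8 appends to row 2. P = [[1, 3, 5, 6], [2, 4, 8], [9, 10]].
Insert 7: appended to row 1. P = [[1, 3, 5, 6, 7], [2, 4, 8], [9, 10]].

So P = [[1, 3, 5, 6, 7], [2, 4, 8], [9, 10]], Q = [[1, 4, 7, 8, 10], [2, 5, 9], [3, 6]].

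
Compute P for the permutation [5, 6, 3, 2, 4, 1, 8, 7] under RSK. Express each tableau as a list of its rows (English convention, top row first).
Insert 5: appended to row 1. P = [[5]].
Insert 6: appended to row 1. P = [[5, 6]].
Insert 3: 3 bumps 5 from row 1; 5 starts row 2. P = [[3, 6], [5]].
Insert 2: 2 bumps 3 from row 1; 3 bumps 5 from row 2; 5 starts row 3. P = [[2, 6], [3], [5]].
Insert 4: 4 bumps 6 from row 1; 6 appends to row 2. P = [[2, 4], [3, 6], [5]].
Insert 1: 1 bumps 2 from row 1; 2 bumps 3 from row 2; 3 bumps 5 from row 3; 5 starts row 4. P = [[1, 4], [2, 6], [3], [5]].
Insert 8: appended to row 1. P = [[1, 4, 8], [2, 6], [3], [5]].
Insert 7: 7 bumps 8 from row 1; 8 appends to row 2. P = [[1, 4, 7], [2, 6, 8], [3], [5]].

So P = [[1, 4, 7], [2, 6, 8], [3], [5]].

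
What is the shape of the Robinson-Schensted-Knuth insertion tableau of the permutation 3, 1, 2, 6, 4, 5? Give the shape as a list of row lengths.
[4, 2]

Row-insert each entry into an empty tableau.

After inserting 3: P = [[3]].
After inserting 1: P = [[1], [3]].
After inserting 2: P = [[1, 2], [3]].
After inserting 6: P = [[1, 2, 6], [3]].
After inserting 4: P = [[1, 2, 4], [3, 6]].
After inserting 5: P = [[1, 2, 4, 5], [3, 6]].

The final insertion tableau P = [[1, 2, 4, 5], [3, 6]] has shape [4, 2].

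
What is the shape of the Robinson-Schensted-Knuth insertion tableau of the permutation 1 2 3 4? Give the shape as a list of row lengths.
[4]

Row-insert each entry into an empty tableau.

After inserting 1: P = [[1]].
After inserting 2: P = [[1, 2]].
After inserting 3: P = [[1, 2, 3]].
After inserting 4: P = [[1, 2, 3, 4]].

The final insertion tableau P = [[1, 2, 3, 4]] has shape [4].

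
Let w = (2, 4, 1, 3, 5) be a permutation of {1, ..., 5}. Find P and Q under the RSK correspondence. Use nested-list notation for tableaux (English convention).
Insert each entry of the permutation into P by Schensted row insertion, recording in Q the position of each new cell.

After inserting 2: P = [[2]].
After inserting 4: P = [[2, 4]].
After inserting 1: P = [[1, 4], [2]].
After inserting 3: P = [[1, 3], [2, 4]].
After inserting 5: P = [[1, 3, 5], [2, 4]].

So P = [[1, 3, 5], [2, 4]], Q = [[1, 2, 5], [3, 4]].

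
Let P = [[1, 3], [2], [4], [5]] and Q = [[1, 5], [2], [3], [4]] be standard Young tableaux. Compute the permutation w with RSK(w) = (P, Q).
Reverse the RSK construction: for i from n down to 1, find the cell of Q containing i, remove the entry at that cell from P, and reverse-bump it up through P; the value ejected from row 1 is w(i).

Step i=5: Q has 5 at row 1, column 2; remove that cell from P, ejecting 3. So w(5) = 3. P is now [[1], [2], [4], [5]].
Step i=4: Q has 4 at row 4, column 1; remove 5 from row 4 of P and reverse-bump: 5 enters row 3 and ejects 4; 4 enters row 2 and ejects 2; 2 enters row 1 and ejects 1. So w(4) = 1. P is now [[2], [4], [5]].
Step i=3: Q has 3 at row 3, column 1; remove 5 from row 3 of P and reverse-bump: 5 enters row 2 and ejects 4; 4 enters row 1 and ejects 2. So w(3) = 2. P is now [[4], [5]].
Step i=2: Q has 2 at row 2, column 1; remove 5 from row 2 of P and reverse-bump: 5 enters row 1 and ejects 4. So w(2) = 4. P is now [[5]].
Step i=1: Q has 1 at row 1, column 1; remove that cell from P, ejecting 5. So w(1) = 5. P is now [].

So w = 5 4 2 1 3.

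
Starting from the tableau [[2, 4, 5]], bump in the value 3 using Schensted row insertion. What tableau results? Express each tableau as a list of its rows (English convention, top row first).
[[2, 3, 5], [4]]

In row 1, 3 replaces 4 (the leftmost entry greater than 3); 4 is bumped to row 2. 4 starts a new row 2. The new tableau is [[2, 3, 5], [4]].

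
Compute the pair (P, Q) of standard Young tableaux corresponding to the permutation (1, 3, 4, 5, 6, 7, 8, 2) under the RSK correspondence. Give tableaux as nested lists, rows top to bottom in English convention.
P = [[1, 2, 4, 5, 6, 7, 8], [3]], Q = [[1, 2, 3, 4, 5, 6, 7], [8]]

Insert each entry of the permutation into P by Schensted row insertion, recording in Q the position of each new cell.

Insert 1: appended to row 1. P = [[1]].
Insert 3: appended to row 1. P = [[1, 3]].
Insert 4: appended to row 1. P = [[1, 3, 4]].
Insert 5: appended to row 1. P = [[1, 3, 4, 5]].
Insert 6: appended to row 1. P = [[1, 3, 4, 5, 6]].
Insert 7: appended to row 1. P = [[1, 3, 4, 5, 6, 7]].
Insert 8: appended to row 1. P = [[1, 3, 4, 5, 6, 7, 8]].
Insert 2: 2 bumps 3 from row 1; 3 starts row 2. P = [[1, 2, 4, 5, 6, 7, 8], [3]].

So P = [[1, 2, 4, 5, 6, 7, 8], [3]], Q = [[1, 2, 3, 4, 5, 6, 7], [8]].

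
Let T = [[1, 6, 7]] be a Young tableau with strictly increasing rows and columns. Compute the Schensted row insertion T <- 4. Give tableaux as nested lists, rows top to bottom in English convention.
In row 1, 4 replaces 6 (the leftmost entry greater than 4); 6 is bumped to row 2. 6 starts a new row 2. The new tableau is [[1, 4, 7], [6]].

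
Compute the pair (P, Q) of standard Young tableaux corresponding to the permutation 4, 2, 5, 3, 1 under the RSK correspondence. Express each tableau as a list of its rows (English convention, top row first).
Insert each entry of the permutation into P by Schensted row insertion, recording in Q the position of each new cell.

Insert 4: appended to row 1. P = [[4]], Q = [[1]].
Insert 2: 2 bumps 4 from row 1; 4 starts row 2. P = [[2], [4]], Q = [[1], [2]].
Insert 5: appended to row 1. P = [[2, 5], [4]], Q = [[1, 3], [2]].
Insert 3: 3 bumps 5 from row 1; 5 appends to row 2. P = [[2, 3], [4, 5]], Q = [[1, 3], [2, 4]].
Insert 1: 1 bumps 2 from row 1; 2 bumps 4 from row 2; 4 starts row 3. P = [[1, 3], [2, 5], [4]], Q = [[1, 3], [2, 4], [5]].

So P = [[1, 3], [2, 5], [4]], Q = [[1, 3], [2, 4], [5]].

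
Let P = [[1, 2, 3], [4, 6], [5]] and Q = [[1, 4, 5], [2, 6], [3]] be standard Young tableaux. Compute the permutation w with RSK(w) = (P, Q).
Reverse the RSK construction: for i from n down to 1, find the cell of Q containing i, remove the entry at that cell from P, and reverse-bump it up through P; the value ejected from row 1 is w(i).

Step i=6: Q has 6 at row 2, column 2; remove 6 from row 2 of P and reverse-bump: 6 enters row 1 and ejects 3. So w(6) = 3. P is now [[1, 2, 6], [4], [5]].
Step i=5: Q has 5 at row 1, column 3; remove that cell from P, ejecting 6. So w(5) = 6. P is now [[1, 2], [4], [5]].
Step i=4: Q has 4 at row 1, column 2; remove that cell from P, ejecting 2. So w(4) = 2. P is now [[1], [4], [5]].
Step i=3: Q has 3 at row 3, column 1; remove 5 from row 3 of P and reverse-bump: 5 enters row 2 and ejects 4; 4 enters row 1 and ejects 1. So w(3) = 1. P is now [[4], [5]].
Step i=2: Q has 2 at row 2, column 1; remove 5 from row 2 of P and reverse-bump: 5 enters row 1 and ejects 4. So w(2) = 4. P is now [[5]].
Step i=1: Q has 1 at row 1, column 1; remove that cell from P, ejecting 5. So w(1) = 5. P is now [].

So w = 5 4 1 2 6 3.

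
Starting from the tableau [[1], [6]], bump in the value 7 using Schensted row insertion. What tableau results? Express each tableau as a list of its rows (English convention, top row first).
[[1, 7], [6]]

7 is larger than every entry of row 1, so it is appended to row 1. The new tableau is [[1, 7], [6]].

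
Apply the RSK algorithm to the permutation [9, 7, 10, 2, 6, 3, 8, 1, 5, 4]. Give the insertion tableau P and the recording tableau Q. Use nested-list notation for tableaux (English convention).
Insert each entry of the permutation into P by Schensted row insertion, recording in Q the position of each new cell.

Insert 9: appended to row 1. P = [[9]], Q = [[1]].
Insert 7: 7 bumps 9 from row 1; 9 starts row 2. P = [[7], [9]], Q = [[1], [2]].
Insert 10: appended to row 1. P = [[7, 10], [9]], Q = [[1, 3], [2]].
Insert 2: 2 bumps 7 from row 1; 7 bumps 9 from row 2; 9 starts row 3. P = [[2, 10], [7], [9]], Q = [[1, 3], [2], [4]].
Insert 6: 6 bumps 10 from row 1; 10 appends to row 2. P = [[2, 6], [7, 10], [9]], Q = [[1, 3], [2, 5], [4]].
Insert 3: 3 bumps 6 from row 1; 6 bumps 7 from row 2; 7 bumps 9 from row 3; 9 starts row 4. P = [[2, 3], [6, 10], [7], [9]], Q = [[1, 3], [2, 5], [4], [6]].
Insert 8: appended to row 1. P = [[2, 3, 8], [6, 10], [7], [9]], Q = [[1, 3, 7], [2, 5], [4], [6]].
Insert 1: 1 bumps 2 from row 1; 2 bumps 6 from row 2; 6 bumps 7 from row 3; 7 bumps 9 from row 4; 9 starts row 5. P = [[1, 3, 8], [2, 10], [6], [7], [9]], Q = [[1, 3, 7], [2, 5], [4], [6], [8]].
Insert 5: 5 bumps 8 from row 1; 8 bumps 10 from row 2; 10 appends to row 3. P = [[1, 3, 5], [2, 8], [6, 10], [7], [9]], Q = [[1, 3, 7], [2, 5], [4, 9], [6], [8]].
Insert 4: 4 bumps 5 from row 1; 5 bumps 8 from row 2; 8 bumps 10 from row 3; 10 appends to row 4. P = [[1, 3, 4], [2, 5], [6, 8], [7, 10], [9]], Q = [[1, 3, 7], [2, 5], [4, 9], [6, 10], [8]].

So P = [[1, 3, 4], [2, 5], [6, 8], [7, 10], [9]], Q = [[1, 3, 7], [2, 5], [4, 9], [6, 10], [8]].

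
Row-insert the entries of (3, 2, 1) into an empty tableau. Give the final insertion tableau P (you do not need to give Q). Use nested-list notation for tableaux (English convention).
P = [[1], [2], [3]]

Insert 3: appended to row 1. P = [[3]].
Insert 2: 2 bumps 3 from row 1; 3 starts row 2. P = [[2], [3]].
Insert 1: 1 bumps 2 from row 1; 2 bumps 3 from row 2; 3 starts row 3. P = [[1], [2], [3]].

So P = [[1], [2], [3]].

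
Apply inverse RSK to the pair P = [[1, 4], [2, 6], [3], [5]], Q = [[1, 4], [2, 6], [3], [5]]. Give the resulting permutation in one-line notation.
5 3 2 6 1 4

Reverse the RSK construction: for i from n down to 1, find the cell of Q containing i, remove the entry at that cell from P, and reverse-bump it up through P; the value ejected from row 1 is w(i).

Step i=6: Q has 6 at row 2, column 2; remove 6 from row 2 of P and reverse-bump: 6 enters row 1 and ejects 4. So w(6) = 4. P is now [[1, 6], [2], [3], [5]].
Step i=5: Q has 5 at row 4, column 1; remove 5 from row 4 of P and reverse-bump: 5 enters row 3 and ejects 3; 3 enters row 2 and ejects 2; 2 enters row 1 and ejects 1. So w(5) = 1. P is now [[2, 6], [3], [5]].
Step i=4: Q has 4 at row 1, column 2; remove that cell from P, ejecting 6. So w(4) = 6. P is now [[2], [3], [5]].
Step i=3: Q has 3 at row 3, column 1; remove 5 from row 3 of P and reverse-bump: 5 enters row 2 and ejects 3; 3 enters row 1 and ejects 2. So w(3) = 2. P is now [[3], [5]].
Step i=2: Q has 2 at row 2, column 1; remove 5 from row 2 of P and reverse-bump: 5 enters row 1 and ejects 3. So w(2) = 3. P is now [[5]].
Step i=1: Q has 1 at row 1, column 1; remove that cell from P, ejecting 5. So w(1) = 5. P is now [].

So w = 5 3 2 6 1 4.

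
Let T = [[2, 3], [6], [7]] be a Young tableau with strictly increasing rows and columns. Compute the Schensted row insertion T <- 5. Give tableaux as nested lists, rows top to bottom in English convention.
[[2, 3, 5], [6], [7]]

5 is larger than every entry of row 1, so it is appended to row 1. The new tableau is [[2, 3, 5], [6], [7]].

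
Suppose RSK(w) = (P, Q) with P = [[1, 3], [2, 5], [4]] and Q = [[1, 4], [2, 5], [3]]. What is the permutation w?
4 2 1 5 3

Reverse the RSK construction: for i from n down to 1, find the cell of Q containing i, remove the entry at that cell from P, and reverse-bump it up through P; the value ejected from row 1 is w(i).

Step i=5: Q has 5 at row 2, column 2; remove 5 from row 2 of P and reverse-bump: 5 enters row 1 and ejects 3. So w(5) = 3. P is now [[1, 5], [2], [4]].
Step i=4: Q has 4 at row 1, column 2; remove that cell from P, ejecting 5. So w(4) = 5. P is now [[1], [2], [4]].
Step i=3: Q has 3 at row 3, column 1; remove 4 from row 3 of P and reverse-bump: 4 enters row 2 and ejects 2; 2 enters row 1 and ejects 1. So w(3) = 1. P is now [[2], [4]].
Step i=2: Q has 2 at row 2, column 1; remove 4 from row 2 of P and reverse-bump: 4 enters row 1 and ejects 2. So w(2) = 2. P is now [[4]].
Step i=1: Q has 1 at row 1, column 1; remove that cell from P, ejecting 4. So w(1) = 4. P is now [].

So w = 4 2 1 5 3.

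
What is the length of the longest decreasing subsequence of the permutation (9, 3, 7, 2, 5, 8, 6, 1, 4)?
4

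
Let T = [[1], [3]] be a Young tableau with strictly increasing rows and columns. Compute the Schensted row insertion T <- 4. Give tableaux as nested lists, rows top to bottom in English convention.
[[1, 4], [3]]

4 is larger than every entry of row 1, so it is appended to row 1. The new tableau is [[1, 4], [3]].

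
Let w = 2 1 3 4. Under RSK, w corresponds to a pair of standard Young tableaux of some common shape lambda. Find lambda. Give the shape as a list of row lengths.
[3, 1]

Row-insert each entry into an empty tableau.

After inserting 2: P = [[2]].
After inserting 1: P = [[1], [2]].
After inserting 3: P = [[1, 3], [2]].
After inserting 4: P = [[1, 3, 4], [2]].

The final insertion tableau P = [[1, 3, 4], [2]] has shape [3, 1].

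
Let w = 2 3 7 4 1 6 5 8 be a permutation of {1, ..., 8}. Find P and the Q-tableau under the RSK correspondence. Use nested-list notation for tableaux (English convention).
Insert each entry of the permutation into P by Schensted row insertion, recording in Q the position of each new cell.

Insert 2: appended to row 1. P = [[2]], Q = [[1]].
Insert 3: appended to row 1. P = [[2, 3]], Q = [[1, 2]].
Insert 7: appended to row 1. P = [[2, 3, 7]], Q = [[1, 2, 3]].
Insert 4: 4 bumps 7 from row 1; 7 starts row 2. P = [[2, 3, 4], [7]], Q = [[1, 2, 3], [4]].
Insert 1: 1 bumps 2 from row 1; 2 bumps 7 from row 2; 7 starts row 3. P = [[1, 3, 4], [2], [7]], Q = [[1, 2, 3], [4], [5]].
Insert 6: appended to row 1. P = [[1, 3, 4, 6], [2], [7]], Q = [[1, 2, 3, 6], [4], [5]].
Insert 5: 5 bumps 6 from row 1; 6 appends to row 2. P = [[1, 3, 4, 5], [2, 6], [7]], Q = [[1, 2, 3, 6], [4, 7], [5]].
Insert 8: appended to row 1. P = [[1, 3, 4, 5, 8], [2, 6], [7]], Q = [[1, 2, 3, 6, 8], [4, 7], [5]].

So P = [[1, 3, 4, 5, 8], [2, 6], [7]], Q = [[1, 2, 3, 6, 8], [4, 7], [5]].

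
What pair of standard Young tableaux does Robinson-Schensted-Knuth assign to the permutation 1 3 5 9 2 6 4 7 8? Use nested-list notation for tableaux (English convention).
P = [[1, 2, 4, 6, 7, 8], [3, 5], [9]], Q = [[1, 2, 3, 4, 8, 9], [5, 6], [7]]

Insert each entry of the permutation into P by Schensted row insertion, recording in Q the position of each new cell.

After inserting 1: P = [[1]].
After inserting 3: P = [[1, 3]].
After inserting 5: P = [[1, 3, 5]].
After inserting 9: P = [[1, 3, 5, 9]].
After inserting 2: P = [[1, 2, 5, 9], [3]].
After inserting 6: P = [[1, 2, 5, 6], [3, 9]].
After inserting 4: P = [[1, 2, 4, 6], [3, 5], [9]].
After inserting 7: P = [[1, 2, 4, 6, 7], [3, 5], [9]].
After inserting 8: P = [[1, 2, 4, 6, 7, 8], [3, 5], [9]].

So P = [[1, 2, 4, 6, 7, 8], [3, 5], [9]], Q = [[1, 2, 3, 4, 8, 9], [5, 6], [7]].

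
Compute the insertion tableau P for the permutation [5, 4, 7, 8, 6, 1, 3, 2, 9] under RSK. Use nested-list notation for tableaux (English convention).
Insert 5: appended to row 1. P = [[5]].
Insert 4: 4 bumps 5 from row 1; 5 starts row 2. P = [[4], [5]].
Insert 7: appended to row 1. P = [[4, 7], [5]].
Insert 8: appended to row 1. P = [[4, 7, 8], [5]].
Insert 6: 6 bumps 7 from row 1; 7 appends to row 2. P = [[4, 6, 8], [5, 7]].
Insert 1: 1 bumps 4 from row 1; 4 bumps 5 from row 2; 5 starts row 3. P = [[1, 6, 8], [4, 7], [5]].
Insert 3: 3 bumps 6 from row 1; 6 bumps 7 from row 2; 7 appends to row 3. P = [[1, 3, 8], [4, 6], [5, 7]].
Insert 2: 2 bumps 3 from row 1; 3 bumps 4 from row 2; 4 bumps 5 from row 3; 5 starts row 4. P = [[1, 2, 8], [3, 6], [4, 7], [5]].
Insert 9: appended to row 1. P = [[1, 2, 8, 9], [3, 6], [4, 7], [5]].

So P = [[1, 2, 8, 9], [3, 6], [4, 7], [5]].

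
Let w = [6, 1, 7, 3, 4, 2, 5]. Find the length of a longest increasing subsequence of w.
4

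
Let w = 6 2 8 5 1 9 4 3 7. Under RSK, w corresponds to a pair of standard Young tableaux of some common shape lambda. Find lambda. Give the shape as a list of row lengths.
[3, 3, 2, 1]

Row-insert each entry into an empty tableau.

After inserting 6: P = [[6]].
After inserting 2: P = [[2], [6]].
After inserting 8: P = [[2, 8], [6]].
After inserting 5: P = [[2, 5], [6, 8]].
After inserting 1: P = [[1, 5], [2, 8], [6]].
After inserting 9: P = [[1, 5, 9], [2, 8], [6]].
After inserting 4: P = [[1, 4, 9], [2, 5], [6, 8]].
After inserting 3: P = [[1, 3, 9], [2, 4], [5, 8], [6]].
After inserting 7: P = [[1, 3, 7], [2, 4, 9], [5, 8], [6]].

The final insertion tableau P = [[1, 3, 7], [2, 4, 9], [5, 8], [6]] has shape [3, 3, 2, 1].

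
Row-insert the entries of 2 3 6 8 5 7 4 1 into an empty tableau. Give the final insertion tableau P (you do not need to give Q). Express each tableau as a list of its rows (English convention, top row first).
P = [[1, 3, 4, 7], [2, 8], [5], [6]]

Insert 2: appended to row 1. P = [[2]].
Insert 3: appended to row 1. P = [[2, 3]].
Insert 6: appended to row 1. P = [[2, 3, 6]].
Insert 8: appended to row 1. P = [[2, 3, 6, 8]].
Insert 5: 5 bumps 6 from row 1; 6 starts row 2. P = [[2, 3, 5, 8], [6]].
Insert 7: 7 bumps 8 from row 1; 8 appends to row 2. P = [[2, 3, 5, 7], [6, 8]].
Insert 4: 4 bumps 5 from row 1; 5 bumps 6 from row 2; 6 starts row 3. P = [[2, 3, 4, 7], [5, 8], [6]].
Insert 1: 1 bumps 2 from row 1; 2 bumps 5 from row 2; 5 bumps 6 from row 3; 6 starts row 4. P = [[1, 3, 4, 7], [2, 8], [5], [6]].

So P = [[1, 3, 4, 7], [2, 8], [5], [6]].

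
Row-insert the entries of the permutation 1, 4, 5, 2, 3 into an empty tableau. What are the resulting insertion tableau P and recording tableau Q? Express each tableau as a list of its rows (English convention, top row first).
Insert each entry of the permutation into P by Schensted row insertion, recording in Q the position of each new cell.

After inserting 1: P = [[1]].
After inserting 4: P = [[1, 4]].
After inserting 5: P = [[1, 4, 5]].
After inserting 2: P = [[1, 2, 5], [4]].
After inserting 3: P = [[1, 2, 3], [4, 5]].

So P = [[1, 2, 3], [4, 5]], Q = [[1, 2, 3], [4, 5]].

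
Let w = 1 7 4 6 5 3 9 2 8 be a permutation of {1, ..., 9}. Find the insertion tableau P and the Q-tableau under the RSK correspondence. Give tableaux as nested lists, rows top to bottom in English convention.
Insert each entry of the permutation into P by Schensted row insertion, recording in Q the position of each new cell.

Insert 1: appended to row 1. P = [[1]].
Insert 7: appended to row 1. P = [[1, 7]].
Insert 4: 4 bumps 7 from row 1; 7 starts row 2. P = [[1, 4], [7]].
Insert 6: appended to row 1. P = [[1, 4, 6], [7]].
Insert 5: 5 bumps 6 from row 1; 6 bumps 7 from row 2; 7 starts row 3. P = [[1, 4, 5], [6], [7]].
Insert 3: 3 bumps 4 from row 1; 4 bumps 6 from row 2; 6 bumps 7 from row 3; 7 starts row 4. P = [[1, 3, 5], [4], [6], [7]].
Insert 9: appended to row 1. P = [[1, 3, 5, 9], [4], [6], [7]].
Insert 2: 2 bumps 3 from row 1; 3 bumps 4 from row 2; 4 bumps 6 from row 3; 6 bumps 7 from row 4; 7 starts row 5. P = [[1, 2, 5, 9], [3], [4], [6], [7]].
Insert 8: 8 bumps 9 from row 1; 9 appends to row 2. P = [[1, 2, 5, 8], [3, 9], [4], [6], [7]].

So P = [[1, 2, 5, 8], [3, 9], [4], [6], [7]], Q = [[1, 2, 4, 7], [3, 9], [5], [6], [8]].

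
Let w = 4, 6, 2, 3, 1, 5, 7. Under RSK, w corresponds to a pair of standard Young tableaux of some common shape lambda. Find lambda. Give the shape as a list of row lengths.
RSK row insertion gives P = [[1, 3, 5, 7], [2, 6], [4]], which has shape [4, 2, 1].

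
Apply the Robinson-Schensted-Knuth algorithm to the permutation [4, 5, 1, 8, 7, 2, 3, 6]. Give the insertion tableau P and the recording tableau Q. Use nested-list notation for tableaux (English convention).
Insert each entry of the permutation into P by Schensted row insertion, recording in Q the position of each new cell.

Insert 4: appended to row 1. P = [[4]], Q = [[1]].
Insert 5: appended to row 1. P = [[4, 5]], Q = [[1, 2]].
Insert 1: 1 bumps 4 from row 1; 4 starts row 2. P = [[1, 5], [4]], Q = [[1, 2], [3]].
Insert 8: appended to row 1. P = [[1, 5, 8], [4]], Q = [[1, 2, 4], [3]].
Insert 7: 7 bumps 8 from row 1; 8 appends to row 2. P = [[1, 5, 7], [4, 8]], Q = [[1, 2, 4], [3, 5]].
Insert 2: 2 bumps 5 from row 1; 5 bumps 8 from row 2; 8 starts row 3. P = [[1, 2, 7], [4, 5], [8]], Q = [[1, 2, 4], [3, 5], [6]].
Insert 3: 3 bumps 7 from row 1; 7 appends to row 2. P = [[1, 2, 3], [4, 5, 7], [8]], Q = [[1, 2, 4], [3, 5, 7], [6]].
Insert 6: appended to row 1. P = [[1, 2, 3, 6], [4, 5, 7], [8]], Q = [[1, 2, 4, 8], [3, 5, 7], [6]].

So P = [[1, 2, 3, 6], [4, 5, 7], [8]], Q = [[1, 2, 4, 8], [3, 5, 7], [6]].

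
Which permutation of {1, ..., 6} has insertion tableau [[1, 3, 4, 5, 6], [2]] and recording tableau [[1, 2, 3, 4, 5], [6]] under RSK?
Reverse the RSK construction: for i from n down to 1, find the cell of Q containing i, remove the entry at that cell from P, and reverse-bump it up through P; the value ejected from row 1 is w(i).

Step i=6: Q has 6 at row 2, column 1; remove 2 from row 2 of P and reverse-bump: 2 enters row 1 and ejects 1. So w(6) = 1. P is now [[2, 3, 4, 5, 6]].
Step i=5: Q has 5 at row 1, column 5; remove that cell from P, ejecting 6. So w(5) = 6. P is now [[2, 3, 4, 5]].
Step i=4: Q has 4 at row 1, column 4; remove that cell from P, ejecting 5. So w(4) = 5. P is now [[2, 3, 4]].
Step i=3: Q has 3 at row 1, column 3; remove that cell from P, ejecting 4. So w(3) = 4. P is now [[2, 3]].
Step i=2: Q has 2 at row 1, column 2; remove that cell from P, ejecting 3. So w(2) = 3. P is now [[2]].
Step i=1: Q has 1 at row 1, column 1; remove that cell from P, ejecting 2. So w(1) = 2. P is now [].

So w = 2 3 4 5 6 1.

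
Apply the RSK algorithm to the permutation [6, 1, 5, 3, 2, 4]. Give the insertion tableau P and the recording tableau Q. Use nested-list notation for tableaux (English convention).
P = [[1, 2, 4], [3], [5], [6]], Q = [[1, 3, 6], [2], [4], [5]]

Insert each entry of the permutation into P by Schensted row insertion, recording in Q the position of each new cell.

After inserting 6: P = [[6]].
After inserting 1: P = [[1], [6]].
After inserting 5: P = [[1, 5], [6]].
After inserting 3: P = [[1, 3], [5], [6]].
After inserting 2: P = [[1, 2], [3], [5], [6]].
After inserting 4: P = [[1, 2, 4], [3], [5], [6]].

So P = [[1, 2, 4], [3], [5], [6]], Q = [[1, 3, 6], [2], [4], [5]].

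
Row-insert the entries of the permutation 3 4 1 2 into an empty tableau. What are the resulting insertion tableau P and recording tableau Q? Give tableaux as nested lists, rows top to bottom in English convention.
Insert each entry of the permutation into P by Schensted row insertion, recording in Q the position of each new cell.

Insert 3: appended to row 1. P = [[3]], Q = [[1]].
Insert 4: appended to row 1. P = [[3, 4]], Q = [[1, 2]].
Insert 1: 1 bumps 3 from row 1; 3 starts row 2. P = [[1, 4], [3]], Q = [[1, 2], [3]].
Insert 2: 2 bumps 4 from row 1; 4 appends to row 2. P = [[1, 2], [3, 4]], Q = [[1, 2], [3, 4]].

So P = [[1, 2], [3, 4]], Q = [[1, 2], [3, 4]].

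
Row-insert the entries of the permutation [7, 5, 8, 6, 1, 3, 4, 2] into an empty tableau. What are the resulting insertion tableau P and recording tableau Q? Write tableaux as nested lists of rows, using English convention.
P = [[1, 2, 4], [3, 6], [5, 8], [7]], Q = [[1, 3, 7], [2, 4], [5, 6], [8]]

Insert each entry of the permutation into P by Schensted row insertion, recording in Q the position of each new cell.

Insert 7: appended to row 1. P = [[7]], Q = [[1]].
Insert 5: 5 bumps 7 from row 1; 7 starts row 2. P = [[5], [7]], Q = [[1], [2]].
Insert 8: appended to row 1. P = [[5, 8], [7]], Q = [[1, 3], [2]].
Insert 6: 6 bumps 8 from row 1; 8 appends to row 2. P = [[5, 6], [7, 8]], Q = [[1, 3], [2, 4]].
Insert 1: 1 bumps 5 from row 1; 5 bumps 7 from row 2; 7 starts row 3. P = [[1, 6], [5, 8], [7]], Q = [[1, 3], [2, 4], [5]].
Insert 3: 3 bumps 6 from row 1; 6 bumps 8 from row 2; 8 appends to row 3. P = [[1, 3], [5, 6], [7, 8]], Q = [[1, 3], [2, 4], [5, 6]].
Insert 4: appended to row 1. P = [[1, 3, 4], [5, 6], [7, 8]], Q = [[1, 3, 7], [2, 4], [5, 6]].
Insert 2: 2 bumps 3 from row 1; 3 bumps 5 from row 2; 5 bumps 7 from row 3; 7 starts row 4. P = [[1, 2, 4], [3, 6], [5, 8], [7]], Q = [[1, 3, 7], [2, 4], [5, 6], [8]].

So P = [[1, 2, 4], [3, 6], [5, 8], [7]], Q = [[1, 3, 7], [2, 4], [5, 6], [8]].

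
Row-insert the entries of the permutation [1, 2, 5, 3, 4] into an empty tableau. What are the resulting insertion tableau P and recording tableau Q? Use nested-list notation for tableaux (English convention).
P = [[1, 2, 3, 4], [5]], Q = [[1, 2, 3, 5], [4]]

Insert each entry of the permutation into P by Schensted row insertion, recording in Q the position of each new cell.

Insert 1: appended to row 1. P = [[1]].
Insert 2: appended to row 1. P = [[1, 2]].
Insert 5: appended to row 1. P = [[1, 2, 5]].
Insert 3: 3 bumps 5 from row 1; 5 starts row 2. P = [[1, 2, 3], [5]].
Insert 4: appended to row 1. P = [[1, 2, 3, 4], [5]].

So P = [[1, 2, 3, 4], [5]], Q = [[1, 2, 3, 5], [4]].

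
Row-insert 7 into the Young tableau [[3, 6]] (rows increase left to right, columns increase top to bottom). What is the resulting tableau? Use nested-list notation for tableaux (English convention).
7 is larger than every entry of row 1, so it is appended to row 1. The new tableau is [[3, 6, 7]].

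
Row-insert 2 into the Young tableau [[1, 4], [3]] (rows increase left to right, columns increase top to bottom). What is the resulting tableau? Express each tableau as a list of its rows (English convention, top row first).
[[1, 2], [3, 4]]

In row 1, 2 replaces 4 (the leftmost entry greater than 2); 4 is bumped to row 2. 4 is appended to row 2. The new tableau is [[1, 2], [3, 4]].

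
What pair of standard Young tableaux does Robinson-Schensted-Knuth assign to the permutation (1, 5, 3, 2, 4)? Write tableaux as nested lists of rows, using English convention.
P = [[1, 2, 4], [3], [5]], Q = [[1, 2, 5], [3], [4]]

Insert each entry of the permutation into P by Schensted row insertion, recording in Q the position of each new cell.

Insert 1: appended to row 1. P = [[1]].
Insert 5: appended to row 1. P = [[1, 5]].
Insert 3: 3 bumps 5 from row 1; 5 starts row 2. P = [[1, 3], [5]].
Insert 2: 2 bumps 3 from row 1; 3 bumps 5 from row 2; 5 starts row 3. P = [[1, 2], [3], [5]].
Insert 4: appended to row 1. P = [[1, 2, 4], [3], [5]].

So P = [[1, 2, 4], [3], [5]], Q = [[1, 2, 5], [3], [4]].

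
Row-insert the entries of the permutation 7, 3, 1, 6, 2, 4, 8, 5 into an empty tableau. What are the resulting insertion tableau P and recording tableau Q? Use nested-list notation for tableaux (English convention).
Insert each entry of the permutation into P by Schensted row insertion, recording in Q the position of each new cell.

After inserting 7: P = [[7]].
After inserting 3: P = [[3], [7]].
After inserting 1: P = [[1], [3], [7]].
After inserting 6: P = [[1, 6], [3], [7]].
After inserting 2: P = [[1, 2], [3, 6], [7]].
After inserting 4: P = [[1, 2, 4], [3, 6], [7]].
After inserting 8: P = [[1, 2, 4, 8], [3, 6], [7]].
After inserting 5: P = [[1, 2, 4, 5], [3, 6, 8], [7]].

So P = [[1, 2, 4, 5], [3, 6, 8], [7]], Q = [[1, 4, 6, 7], [2, 5, 8], [3]].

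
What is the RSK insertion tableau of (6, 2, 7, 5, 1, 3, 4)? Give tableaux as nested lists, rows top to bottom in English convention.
P = [[1, 3, 4], [2, 5], [6, 7]]

After inserting 6: P = [[6]].
After inserting 2: P = [[2], [6]].
After inserting 7: P = [[2, 7], [6]].
After inserting 5: P = [[2, 5], [6, 7]].
After inserting 1: P = [[1, 5], [2, 7], [6]].
After inserting 3: P = [[1, 3], [2, 5], [6, 7]].
After inserting 4: P = [[1, 3, 4], [2, 5], [6, 7]].

So P = [[1, 3, 4], [2, 5], [6, 7]].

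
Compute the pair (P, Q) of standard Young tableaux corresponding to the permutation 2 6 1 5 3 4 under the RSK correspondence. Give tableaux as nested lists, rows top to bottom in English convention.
Insert each entry of the permutation into P by Schensted row insertion, recording in Q the position of each new cell.

Insert 2: appended to row 1. P = [[2]].
Insert 6: appended to row 1. P = [[2, 6]].
Insert 1: 1 bumps 2 from row 1; 2 starts row 2. P = [[1, 6], [2]].
Insert 5: 5 bumps 6 from row 1; 6 appends to row 2. P = [[1, 5], [2, 6]].
Insert 3: 3 bumps 5 from row 1; 5 bumps 6 from row 2; 6 starts row 3. P = [[1, 3], [2, 5], [6]].
Insert 4: appended to row 1. P = [[1, 3, 4], [2, 5], [6]].

So P = [[1, 3, 4], [2, 5], [6]], Q = [[1, 2, 6], [3, 4], [5]].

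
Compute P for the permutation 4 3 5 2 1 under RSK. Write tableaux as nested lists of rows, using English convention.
Insert 4: appended to row 1. P = [[4]].
Insert 3: 3 bumps 4 from row 1; 4 starts row 2. P = [[3], [4]].
Insert 5: appended to row 1. P = [[3, 5], [4]].
Insert 2: 2 bumps 3 from row 1; 3 bumps 4 from row 2; 4 starts row 3. P = [[2, 5], [3], [4]].
Insert 1: 1 bumps 2 from row 1; 2 bumps 3 from row 2; 3 bumps 4 from row 3; 4 starts row 4. P = [[1, 5], [2], [3], [4]].

So P = [[1, 5], [2], [3], [4]].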